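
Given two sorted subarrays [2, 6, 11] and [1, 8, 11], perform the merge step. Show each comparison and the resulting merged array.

Merging process:

Compare 2 vs 1: take 1 from right. Merged: [1]
Compare 2 vs 8: take 2 from left. Merged: [1, 2]
Compare 6 vs 8: take 6 from left. Merged: [1, 2, 6]
Compare 11 vs 8: take 8 from right. Merged: [1, 2, 6, 8]
Compare 11 vs 11: take 11 from left. Merged: [1, 2, 6, 8, 11]
Append remaining from right: [11]. Merged: [1, 2, 6, 8, 11, 11]

Final merged array: [1, 2, 6, 8, 11, 11]
Total comparisons: 5

The merged array is [1, 2, 6, 8, 11, 11], requiring 5 comparisons. The merge step runs in O(n) time where n is the total number of elements.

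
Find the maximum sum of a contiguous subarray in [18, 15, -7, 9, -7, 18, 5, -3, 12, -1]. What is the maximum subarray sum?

Using Kadane's algorithm on [18, 15, -7, 9, -7, 18, 5, -3, 12, -1]:

Scanning through the array:
Position 1 (value 15): max_ending_here = 33, max_so_far = 33
Position 2 (value -7): max_ending_here = 26, max_so_far = 33
Position 3 (value 9): max_ending_here = 35, max_so_far = 35
Position 4 (value -7): max_ending_here = 28, max_so_far = 35
Position 5 (value 18): max_ending_here = 46, max_so_far = 46
Position 6 (value 5): max_ending_here = 51, max_so_far = 51
Position 7 (value -3): max_ending_here = 48, max_so_far = 51
Position 8 (value 12): max_ending_here = 60, max_so_far = 60
Position 9 (value -1): max_ending_here = 59, max_so_far = 60

Maximum subarray: [18, 15, -7, 9, -7, 18, 5, -3, 12]
Maximum sum: 60

The maximum subarray is [18, 15, -7, 9, -7, 18, 5, -3, 12] with sum 60. This subarray runs from index 0 to index 8.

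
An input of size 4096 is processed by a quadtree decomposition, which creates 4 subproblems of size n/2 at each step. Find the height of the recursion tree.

For divide and conquer with division factor 2:

Problem sizes at each level:
Level 0: 4096
Level 1: 2048
Level 2: 1024
Level 3: 512
Level 4: 256
Level 5: 128
Level 6: 64
Level 7: 32
Level 8: 16
Level 9: 8
Level 10: 4
Level 11: 2
Level 12: 1

The root is level 0 and the size-1 base case is level 12 (the tree spans levels 0 through 12, i.e. 13 levels counting the root), so the depth is the number of divisions: log_2(4096) = 12

The recursion tree depth is log_2(4096) = 12. At each level, the problem size is divided by 2, so it takes 12 divisions to reduce to a base case of size 1. The algorithm makes 4 recursive calls at each level.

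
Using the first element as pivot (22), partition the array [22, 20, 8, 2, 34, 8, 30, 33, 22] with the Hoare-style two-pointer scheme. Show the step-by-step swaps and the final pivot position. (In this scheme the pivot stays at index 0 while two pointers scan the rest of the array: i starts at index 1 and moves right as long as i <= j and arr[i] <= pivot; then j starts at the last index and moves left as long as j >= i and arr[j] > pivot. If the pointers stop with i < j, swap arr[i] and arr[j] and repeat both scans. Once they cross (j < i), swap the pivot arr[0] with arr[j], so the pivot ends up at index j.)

Hoare-style two-pointer partition with pivot = 22:

Initial array: [22, 20, 8, 2, 34, 8, 30, 33, 22]

Pointers start at i = 1, j = 8.
i stops at index 4 (arr[4]=34 > 22), j stops at index 8 (arr[8]=22 <= 22): swap arr[4] and arr[8], array becomes [22, 20, 8, 2, 22, 8, 30, 33, 34]
i ends at 6, j ends at 5: the pointers have crossed (j < i), so scanning stops.

Swap pivot arr[0] with arr[5] to place pivot at position 5: [8, 20, 8, 2, 22, 22, 30, 33, 34]
Pivot position: 5

After partitioning with pivot 22, the array becomes [8, 20, 8, 2, 22, 22, 30, 33, 34]. The pivot is placed at index 5. All elements to the left of the pivot are <= 22, and all elements to the right are > 22.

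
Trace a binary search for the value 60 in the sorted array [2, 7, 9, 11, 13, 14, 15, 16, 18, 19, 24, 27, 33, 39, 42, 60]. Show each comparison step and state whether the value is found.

Binary search for 60 in [2, 7, 9, 11, 13, 14, 15, 16, 18, 19, 24, 27, 33, 39, 42, 60]:

lo=0, hi=15, mid=7, arr[mid]=16 -> 16 < 60, search right half
lo=8, hi=15, mid=11, arr[mid]=27 -> 27 < 60, search right half
lo=12, hi=15, mid=13, arr[mid]=39 -> 39 < 60, search right half
lo=14, hi=15, mid=14, arr[mid]=42 -> 42 < 60, search right half
lo=15, hi=15, mid=15, arr[mid]=60 -> Found target at index 15!

Binary search finds 60 at index 15 after 5 comparisons. The search repeatedly halves the search space by comparing with the middle element.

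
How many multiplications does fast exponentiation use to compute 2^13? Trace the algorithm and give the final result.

Computing 2^13 by squaring (build up from 2^1; each line after the first costs one multiplication):

2^1 = 2
2^2 = (2^1)^2 = 2^2 = 4
2^3 = 2 * 2^2 = 2 * 4 = 8
2^6 = (2^3)^2 = 8^2 = 64
2^12 = (2^6)^2 = 64^2 = 4096
2^13 = 2 * 2^12 = 2 * 4096 = 8192

Result: 8192
Multiplications needed: 5 (5 lines after 2^1)

2^13 = 8192. Using exponentiation by squaring, this requires 5 multiplications. The key idea: if the exponent is even, square the half-power; if odd, multiply by the base once.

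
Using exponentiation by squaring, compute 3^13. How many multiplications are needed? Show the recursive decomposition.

Computing 3^13 by squaring (build up from 3^1; each line after the first costs one multiplication):

3^1 = 3
3^2 = (3^1)^2 = 3^2 = 9
3^3 = 3 * 3^2 = 3 * 9 = 27
3^6 = (3^3)^2 = 27^2 = 729
3^12 = (3^6)^2 = 729^2 = 531441
3^13 = 3 * 3^12 = 3 * 531441 = 1594323

Result: 1594323
Multiplications needed: 5 (5 lines after 3^1)

3^13 = 1594323. Using exponentiation by squaring, this requires 5 multiplications. The key idea: if the exponent is even, square the half-power; if odd, multiply by the base once.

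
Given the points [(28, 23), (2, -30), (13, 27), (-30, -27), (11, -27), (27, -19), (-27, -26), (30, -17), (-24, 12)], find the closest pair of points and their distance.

Computing all pairwise distances among 9 points:

d((28, 23), (2, -30)) = 59.0339
d((28, 23), (13, 27)) = 15.5242
d((28, 23), (-30, -27)) = 76.5768
d((28, 23), (11, -27)) = 52.811
d((28, 23), (27, -19)) = 42.0119
d((28, 23), (-27, -26)) = 73.6614
d((28, 23), (30, -17)) = 40.05
d((28, 23), (-24, 12)) = 53.1507
d((2, -30), (13, 27)) = 58.0517
d((2, -30), (-30, -27)) = 32.1403
d((2, -30), (11, -27)) = 9.4868
d((2, -30), (27, -19)) = 27.313
d((2, -30), (-27, -26)) = 29.2746
d((2, -30), (30, -17)) = 30.8707
d((2, -30), (-24, 12)) = 49.3964
d((13, 27), (-30, -27)) = 69.029
d((13, 27), (11, -27)) = 54.037
d((13, 27), (27, -19)) = 48.0833
d((13, 27), (-27, -26)) = 66.4003
d((13, 27), (30, -17)) = 47.1699
d((13, 27), (-24, 12)) = 39.9249
d((-30, -27), (11, -27)) = 41.0
d((-30, -27), (27, -19)) = 57.5587
d((-30, -27), (-27, -26)) = 3.1623 <-- minimum
d((-30, -27), (30, -17)) = 60.8276
d((-30, -27), (-24, 12)) = 39.4588
d((11, -27), (27, -19)) = 17.8885
d((11, -27), (-27, -26)) = 38.0132
d((11, -27), (30, -17)) = 21.4709
d((11, -27), (-24, 12)) = 52.4023
d((27, -19), (-27, -26)) = 54.4518
d((27, -19), (30, -17)) = 3.6056
d((27, -19), (-24, 12)) = 59.6825
d((-27, -26), (30, -17)) = 57.7062
d((-27, -26), (-24, 12)) = 38.1182
d((30, -17), (-24, 12)) = 61.2944

Closest pair: (-30, -27) and (-27, -26) with distance 3.1623

The closest pair is (-30, -27) and (-27, -26) with Euclidean distance 3.1623. For 9 points, brute-force pairwise comparison is shown above. For large n, the divide-and-conquer algorithm (sort by x, recurse on halves, check the dividing strip) achieves O(n log n).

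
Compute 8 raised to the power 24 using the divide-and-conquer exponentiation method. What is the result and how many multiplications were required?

Computing 8^24 by squaring (build up from 8^1; each line after the first costs one multiplication):

8^1 = 8
8^2 = (8^1)^2 = 8^2 = 64
8^3 = 8 * 8^2 = 8 * 64 = 512
8^6 = (8^3)^2 = 512^2 = 262144
8^12 = (8^6)^2 = 262144^2 = 68719476736
8^24 = (8^12)^2 = 68719476736^2 = 4722366482869645213696

Result: 4722366482869645213696
Multiplications needed: 5 (5 lines after 8^1)

8^24 = 4722366482869645213696. Using exponentiation by squaring, this requires 5 multiplications. The key idea: if the exponent is even, square the half-power; if odd, multiply by the base once.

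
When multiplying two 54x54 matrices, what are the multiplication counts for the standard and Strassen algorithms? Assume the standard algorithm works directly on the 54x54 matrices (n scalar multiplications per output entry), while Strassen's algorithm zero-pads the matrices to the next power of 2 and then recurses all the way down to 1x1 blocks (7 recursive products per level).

Matrix multiplication for 54x54 matrices:

Strassen's algorithm requires power-of-2 dimensions. Pad 54x54 to 64x64 (next power of 2).

Standard algorithm: 54^3 = 157464 multiplications
Strassen's algorithm: 7^(log2(64)) = 7^6 = 117649 multiplications
Savings: 157464 - 117649 = 39815 multiplications

Standard: 157464 multiplications (54^3). Strassen: 117649 multiplications (7^6, after padding to 64x64). Strassen reduces 8 recursive multiplications to 7 at each level.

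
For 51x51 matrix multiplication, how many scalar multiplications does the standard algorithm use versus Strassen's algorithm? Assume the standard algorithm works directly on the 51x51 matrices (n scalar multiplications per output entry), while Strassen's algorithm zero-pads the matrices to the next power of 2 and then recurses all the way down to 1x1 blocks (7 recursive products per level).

Matrix multiplication for 51x51 matrices:

Strassen's algorithm requires power-of-2 dimensions. Pad 51x51 to 64x64 (next power of 2).

Standard algorithm: 51^3 = 132651 multiplications
Strassen's algorithm: 7^(log2(64)) = 7^6 = 117649 multiplications
Savings: 132651 - 117649 = 15002 multiplications

Standard: 132651 multiplications (51^3). Strassen: 117649 multiplications (7^6, after padding to 64x64). Strassen reduces 8 recursive multiplications to 7 at each level.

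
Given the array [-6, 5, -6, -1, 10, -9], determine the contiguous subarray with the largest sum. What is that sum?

Using Kadane's algorithm on [-6, 5, -6, -1, 10, -9]:

Scanning through the array:
Position 1 (value 5): max_ending_here = 5, max_so_far = 5
Position 2 (value -6): max_ending_here = -1, max_so_far = 5
Position 3 (value -1): max_ending_here = -1, max_so_far = 5
Position 4 (value 10): max_ending_here = 10, max_so_far = 10
Position 5 (value -9): max_ending_here = 1, max_so_far = 10

Maximum subarray: [10]
Maximum sum: 10

The maximum subarray is [10] with sum 10. This subarray runs from index 4 to index 4.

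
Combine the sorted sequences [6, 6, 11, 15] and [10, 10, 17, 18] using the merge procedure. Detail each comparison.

Merging process:

Compare 6 vs 10: take 6 from left. Merged: [6]
Compare 6 vs 10: take 6 from left. Merged: [6, 6]
Compare 11 vs 10: take 10 from right. Merged: [6, 6, 10]
Compare 11 vs 10: take 10 from right. Merged: [6, 6, 10, 10]
Compare 11 vs 17: take 11 from left. Merged: [6, 6, 10, 10, 11]
Compare 15 vs 17: take 15 from left. Merged: [6, 6, 10, 10, 11, 15]
Append remaining from right: [17, 18]. Merged: [6, 6, 10, 10, 11, 15, 17, 18]

Final merged array: [6, 6, 10, 10, 11, 15, 17, 18]
Total comparisons: 6

The merged array is [6, 6, 10, 10, 11, 15, 17, 18], requiring 6 comparisons. The merge step runs in O(n) time where n is the total number of elements.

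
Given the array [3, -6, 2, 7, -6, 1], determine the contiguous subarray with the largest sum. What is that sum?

Using Kadane's algorithm on [3, -6, 2, 7, -6, 1]:

Scanning through the array:
Position 1 (value -6): max_ending_here = -3, max_so_far = 3
Position 2 (value 2): max_ending_here = 2, max_so_far = 3
Position 3 (value 7): max_ending_here = 9, max_so_far = 9
Position 4 (value -6): max_ending_here = 3, max_so_far = 9
Position 5 (value 1): max_ending_here = 4, max_so_far = 9

Maximum subarray: [2, 7]
Maximum sum: 9

The maximum subarray is [2, 7] with sum 9. This subarray runs from index 2 to index 3.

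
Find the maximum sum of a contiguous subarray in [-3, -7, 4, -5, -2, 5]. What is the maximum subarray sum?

Using Kadane's algorithm on [-3, -7, 4, -5, -2, 5]:

Scanning through the array:
Position 1 (value -7): max_ending_here = -7, max_so_far = -3
Position 2 (value 4): max_ending_here = 4, max_so_far = 4
Position 3 (value -5): max_ending_here = -1, max_so_far = 4
Position 4 (value -2): max_ending_here = -2, max_so_far = 4
Position 5 (value 5): max_ending_here = 5, max_so_far = 5

Maximum subarray: [5]
Maximum sum: 5

The maximum subarray is [5] with sum 5. This subarray runs from index 5 to index 5.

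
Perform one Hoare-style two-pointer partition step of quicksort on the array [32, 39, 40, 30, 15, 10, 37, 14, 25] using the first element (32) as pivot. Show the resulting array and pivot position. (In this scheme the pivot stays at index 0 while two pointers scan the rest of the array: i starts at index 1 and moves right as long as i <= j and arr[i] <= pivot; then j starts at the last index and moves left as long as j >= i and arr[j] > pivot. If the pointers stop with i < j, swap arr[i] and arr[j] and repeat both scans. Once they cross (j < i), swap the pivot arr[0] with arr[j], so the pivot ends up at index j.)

Hoare-style two-pointer partition with pivot = 32:

Initial array: [32, 39, 40, 30, 15, 10, 37, 14, 25]

Pointers start at i = 1, j = 8.
i stops at index 1 (arr[1]=39 > 32), j stops at index 8 (arr[8]=25 <= 32): swap arr[1] and arr[8], array becomes [32, 25, 40, 30, 15, 10, 37, 14, 39]
i stops at index 2 (arr[2]=40 > 32), j stops at index 7 (arr[7]=14 <= 32): swap arr[2] and arr[7], array becomes [32, 25, 14, 30, 15, 10, 37, 40, 39]
i ends at 6, j ends at 5: the pointers have crossed (j < i), so scanning stops.

Swap pivot arr[0] with arr[5] to place pivot at position 5: [10, 25, 14, 30, 15, 32, 37, 40, 39]
Pivot position: 5

After partitioning with pivot 32, the array becomes [10, 25, 14, 30, 15, 32, 37, 40, 39]. The pivot is placed at index 5. All elements to the left of the pivot are <= 32, and all elements to the right are > 32.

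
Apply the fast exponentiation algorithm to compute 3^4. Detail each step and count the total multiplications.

Computing 3^4 by squaring (build up from 3^1; each line after the first costs one multiplication):

3^1 = 3
3^2 = (3^1)^2 = 3^2 = 9
3^4 = (3^2)^2 = 9^2 = 81

Result: 81
Multiplications needed: 2 (2 lines after 3^1)

3^4 = 81. Using exponentiation by squaring, this requires 2 multiplications. The key idea: if the exponent is even, square the half-power; if odd, multiply by the base once.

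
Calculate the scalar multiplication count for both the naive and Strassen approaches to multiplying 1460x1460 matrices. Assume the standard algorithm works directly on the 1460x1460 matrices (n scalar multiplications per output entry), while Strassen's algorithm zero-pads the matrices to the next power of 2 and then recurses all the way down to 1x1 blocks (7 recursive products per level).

Matrix multiplication for 1460x1460 matrices:

Strassen's algorithm requires power-of-2 dimensions. Pad 1460x1460 to 2048x2048 (next power of 2).

Standard algorithm: 1460^3 = 3112136000 multiplications
Strassen's algorithm: 7^(log2(2048)) = 7^11 = 1977326743 multiplications
Savings: 3112136000 - 1977326743 = 1134809257 multiplications

Standard: 3112136000 multiplications (1460^3). Strassen: 1977326743 multiplications (7^11, after padding to 2048x2048). Strassen reduces 8 recursive multiplications to 7 at each level.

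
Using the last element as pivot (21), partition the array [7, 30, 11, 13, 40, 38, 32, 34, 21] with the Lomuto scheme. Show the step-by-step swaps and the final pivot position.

Lomuto partition with pivot = 21:

Initial array: [7, 30, 11, 13, 40, 38, 32, 34, 21]

arr[0]=7 <= 21: swap with position 0, array becomes [7, 30, 11, 13, 40, 38, 32, 34, 21]
arr[1]=30 > 21: no swap
arr[2]=11 <= 21: swap with position 1, array becomes [7, 11, 30, 13, 40, 38, 32, 34, 21]
arr[3]=13 <= 21: swap with position 2, array becomes [7, 11, 13, 30, 40, 38, 32, 34, 21]
arr[4]=40 > 21: no swap
arr[5]=38 > 21: no swap
arr[6]=32 > 21: no swap
arr[7]=34 > 21: no swap

Place pivot at position 3: [7, 11, 13, 21, 40, 38, 32, 34, 30]
Pivot position: 3

After partitioning with pivot 21, the array becomes [7, 11, 13, 21, 40, 38, 32, 34, 30]. The pivot is placed at index 3. All elements to the left of the pivot are <= 21, and all elements to the right are > 21.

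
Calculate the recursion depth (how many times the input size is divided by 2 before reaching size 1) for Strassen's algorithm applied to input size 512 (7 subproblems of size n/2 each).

For divide and conquer with division factor 2:

Problem sizes at each level:
Level 0: 512
Level 1: 256
Level 2: 128
Level 3: 64
Level 4: 32
Level 5: 16
Level 6: 8
Level 7: 4
Level 8: 2
Level 9: 1

The root is level 0 and the size-1 base case is level 9 (the tree spans levels 0 through 9, i.e. 10 levels counting the root), so the depth is the number of divisions: log_2(512) = 9

The recursion tree depth is log_2(512) = 9. At each level, the problem size is divided by 2, so it takes 9 divisions to reduce to a base case of size 1. The algorithm makes 7 recursive calls at each level.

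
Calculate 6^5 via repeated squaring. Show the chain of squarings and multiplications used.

Computing 6^5 by squaring (build up from 6^1; each line after the first costs one multiplication):

6^1 = 6
6^2 = (6^1)^2 = 6^2 = 36
6^4 = (6^2)^2 = 36^2 = 1296
6^5 = 6 * 6^4 = 6 * 1296 = 7776

Result: 7776
Multiplications needed: 3 (3 lines after 6^1)

6^5 = 7776. Using exponentiation by squaring, this requires 3 multiplications. The key idea: if the exponent is even, square the half-power; if odd, multiply by the base once.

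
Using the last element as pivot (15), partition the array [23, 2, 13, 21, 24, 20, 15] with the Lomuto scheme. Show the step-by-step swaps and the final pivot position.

Lomuto partition with pivot = 15:

Initial array: [23, 2, 13, 21, 24, 20, 15]

arr[0]=23 > 15: no swap
arr[1]=2 <= 15: swap with position 0, array becomes [2, 23, 13, 21, 24, 20, 15]
arr[2]=13 <= 15: swap with position 1, array becomes [2, 13, 23, 21, 24, 20, 15]
arr[3]=21 > 15: no swap
arr[4]=24 > 15: no swap
arr[5]=20 > 15: no swap

Place pivot at position 2: [2, 13, 15, 21, 24, 20, 23]
Pivot position: 2

After partitioning with pivot 15, the array becomes [2, 13, 15, 21, 24, 20, 23]. The pivot is placed at index 2. All elements to the left of the pivot are <= 15, and all elements to the right are > 15.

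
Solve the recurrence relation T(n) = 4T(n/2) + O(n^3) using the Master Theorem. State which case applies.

Master Theorem for T(n) = 4T(n/2) + O(n^3):

a = 4, b = 2, c = 3
log_b(a) = log_2(4) = 2.0000

Case 3: c = 3 > log_2(4) = 2.0000
T(n) = O(n^3) = O(n^3)

For T(n) = 4T(n/2) + O(n^3): log_2(4) = 2.0000. This is Case 3 of the Master Theorem (c > log_b(a), work dominated by root), giving O(n^3).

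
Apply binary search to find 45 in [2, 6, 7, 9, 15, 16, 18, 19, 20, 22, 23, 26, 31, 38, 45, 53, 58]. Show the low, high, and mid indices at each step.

Binary search for 45 in [2, 6, 7, 9, 15, 16, 18, 19, 20, 22, 23, 26, 31, 38, 45, 53, 58]:

lo=0, hi=16, mid=8, arr[mid]=20 -> 20 < 45, search right half
lo=9, hi=16, mid=12, arr[mid]=31 -> 31 < 45, search right half
lo=13, hi=16, mid=14, arr[mid]=45 -> Found target at index 14!

Binary search finds 45 at index 14 after 3 comparisons. The search repeatedly halves the search space by comparing with the middle element.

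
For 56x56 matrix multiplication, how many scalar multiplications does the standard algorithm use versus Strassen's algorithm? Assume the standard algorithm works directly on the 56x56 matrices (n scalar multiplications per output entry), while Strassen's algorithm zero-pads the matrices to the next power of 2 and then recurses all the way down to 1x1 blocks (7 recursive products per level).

Matrix multiplication for 56x56 matrices:

Strassen's algorithm requires power-of-2 dimensions. Pad 56x56 to 64x64 (next power of 2).

Standard algorithm: 56^3 = 175616 multiplications
Strassen's algorithm: 7^(log2(64)) = 7^6 = 117649 multiplications
Savings: 175616 - 117649 = 57967 multiplications

Standard: 175616 multiplications (56^3). Strassen: 117649 multiplications (7^6, after padding to 64x64). Strassen reduces 8 recursive multiplications to 7 at each level.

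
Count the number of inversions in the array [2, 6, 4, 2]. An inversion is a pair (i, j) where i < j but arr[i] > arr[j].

Finding inversions in [2, 6, 4, 2]:

(1, 2): arr[1]=6 > arr[2]=4
(1, 3): arr[1]=6 > arr[3]=2
(2, 3): arr[2]=4 > arr[3]=2

Total inversions: 3

The array has 3 inversion(s): (1,2), (1,3), (2,3). Each pair (i,j) satisfies i < j and arr[i] > arr[j].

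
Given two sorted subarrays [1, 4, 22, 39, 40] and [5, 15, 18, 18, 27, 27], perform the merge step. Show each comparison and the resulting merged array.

Merging process:

Compare 1 vs 5: take 1 from left. Merged: [1]
Compare 4 vs 5: take 4 from left. Merged: [1, 4]
Compare 22 vs 5: take 5 from right. Merged: [1, 4, 5]
Compare 22 vs 15: take 15 from right. Merged: [1, 4, 5, 15]
Compare 22 vs 18: take 18 from right. Merged: [1, 4, 5, 15, 18]
Compare 22 vs 18: take 18 from right. Merged: [1, 4, 5, 15, 18, 18]
Compare 22 vs 27: take 22 from left. Merged: [1, 4, 5, 15, 18, 18, 22]
Compare 39 vs 27: take 27 from right. Merged: [1, 4, 5, 15, 18, 18, 22, 27]
Compare 39 vs 27: take 27 from right. Merged: [1, 4, 5, 15, 18, 18, 22, 27, 27]
Append remaining from left: [39, 40]. Merged: [1, 4, 5, 15, 18, 18, 22, 27, 27, 39, 40]

Final merged array: [1, 4, 5, 15, 18, 18, 22, 27, 27, 39, 40]
Total comparisons: 9

The merged array is [1, 4, 5, 15, 18, 18, 22, 27, 27, 39, 40], requiring 9 comparisons. The merge step runs in O(n) time where n is the total number of elements.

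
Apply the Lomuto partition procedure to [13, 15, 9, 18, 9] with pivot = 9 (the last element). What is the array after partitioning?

Lomuto partition with pivot = 9:

Initial array: [13, 15, 9, 18, 9]

arr[0]=13 > 9: no swap
arr[1]=15 > 9: no swap
arr[2]=9 <= 9: swap with position 0, array becomes [9, 15, 13, 18, 9]
arr[3]=18 > 9: no swap

Place pivot at position 1: [9, 9, 13, 18, 15]
Pivot position: 1

After partitioning with pivot 9, the array becomes [9, 9, 13, 18, 15]. The pivot is placed at index 1. All elements to the left of the pivot are <= 9, and all elements to the right are > 9.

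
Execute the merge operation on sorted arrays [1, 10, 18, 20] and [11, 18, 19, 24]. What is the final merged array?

Merging process:

Compare 1 vs 11: take 1 from left. Merged: [1]
Compare 10 vs 11: take 10 from left. Merged: [1, 10]
Compare 18 vs 11: take 11 from right. Merged: [1, 10, 11]
Compare 18 vs 18: take 18 from left. Merged: [1, 10, 11, 18]
Compare 20 vs 18: take 18 from right. Merged: [1, 10, 11, 18, 18]
Compare 20 vs 19: take 19 from right. Merged: [1, 10, 11, 18, 18, 19]
Compare 20 vs 24: take 20 from left. Merged: [1, 10, 11, 18, 18, 19, 20]
Append remaining from right: [24]. Merged: [1, 10, 11, 18, 18, 19, 20, 24]

Final merged array: [1, 10, 11, 18, 18, 19, 20, 24]
Total comparisons: 7

The merged array is [1, 10, 11, 18, 18, 19, 20, 24], requiring 7 comparisons. The merge step runs in O(n) time where n is the total number of elements.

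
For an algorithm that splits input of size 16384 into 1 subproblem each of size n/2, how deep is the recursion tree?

For divide and conquer with division factor 2:

Problem sizes at each level:
Level 0: 16384
Level 1: 8192
Level 2: 4096
Level 3: 2048
Level 4: 1024
Level 5: 512
Level 6: 256
Level 7: 128
Level 8: 64
Level 9: 32
Level 10: 16
Level 11: 8
Level 12: 4
Level 13: 2
Level 14: 1

The root is level 0 and the size-1 base case is level 14 (the tree spans levels 0 through 14, i.e. 15 levels counting the root), so the depth is the number of divisions: log_2(16384) = 14

The recursion tree depth is log_2(16384) = 14. At each level, the problem size is divided by 2, so it takes 14 divisions to reduce to a base case of size 1. The algorithm makes 1 recursive call at each level.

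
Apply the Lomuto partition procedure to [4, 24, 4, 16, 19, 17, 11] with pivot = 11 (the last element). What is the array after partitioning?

Lomuto partition with pivot = 11:

Initial array: [4, 24, 4, 16, 19, 17, 11]

arr[0]=4 <= 11: swap with position 0, array becomes [4, 24, 4, 16, 19, 17, 11]
arr[1]=24 > 11: no swap
arr[2]=4 <= 11: swap with position 1, array becomes [4, 4, 24, 16, 19, 17, 11]
arr[3]=16 > 11: no swap
arr[4]=19 > 11: no swap
arr[5]=17 > 11: no swap

Place pivot at position 2: [4, 4, 11, 16, 19, 17, 24]
Pivot position: 2

After partitioning with pivot 11, the array becomes [4, 4, 11, 16, 19, 17, 24]. The pivot is placed at index 2. All elements to the left of the pivot are <= 11, and all elements to the right are > 11.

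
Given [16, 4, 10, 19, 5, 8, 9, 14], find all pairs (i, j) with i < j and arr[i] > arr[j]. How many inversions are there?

Finding inversions in [16, 4, 10, 19, 5, 8, 9, 14]:

(0, 1): arr[0]=16 > arr[1]=4
(0, 2): arr[0]=16 > arr[2]=10
(0, 4): arr[0]=16 > arr[4]=5
(0, 5): arr[0]=16 > arr[5]=8
(0, 6): arr[0]=16 > arr[6]=9
(0, 7): arr[0]=16 > arr[7]=14
(2, 4): arr[2]=10 > arr[4]=5
(2, 5): arr[2]=10 > arr[5]=8
(2, 6): arr[2]=10 > arr[6]=9
(3, 4): arr[3]=19 > arr[4]=5
(3, 5): arr[3]=19 > arr[5]=8
(3, 6): arr[3]=19 > arr[6]=9
(3, 7): arr[3]=19 > arr[7]=14

Total inversions: 13

The array has 13 inversion(s): (0,1), (0,2), (0,4), (0,5), (0,6), (0,7), (2,4), (2,5), (2,6), (3,4), (3,5), (3,6), (3,7). Each pair (i,j) satisfies i < j and arr[i] > arr[j].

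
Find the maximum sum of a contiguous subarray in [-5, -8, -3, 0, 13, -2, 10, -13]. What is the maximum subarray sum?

Using Kadane's algorithm on [-5, -8, -3, 0, 13, -2, 10, -13]:

Scanning through the array:
Position 1 (value -8): max_ending_here = -8, max_so_far = -5
Position 2 (value -3): max_ending_here = -3, max_so_far = -3
Position 3 (value 0): max_ending_here = 0, max_so_far = 0
Position 4 (value 13): max_ending_here = 13, max_so_far = 13
Position 5 (value -2): max_ending_here = 11, max_so_far = 13
Position 6 (value 10): max_ending_here = 21, max_so_far = 21
Position 7 (value -13): max_ending_here = 8, max_so_far = 21

Maximum subarray: [0, 13, -2, 10]
Maximum sum: 21

The maximum subarray is [0, 13, -2, 10] with sum 21. This subarray runs from index 3 to index 6.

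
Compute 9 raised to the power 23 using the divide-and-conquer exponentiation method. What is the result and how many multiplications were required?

Computing 9^23 by squaring (build up from 9^1; each line after the first costs one multiplication):

9^1 = 9
9^2 = (9^1)^2 = 9^2 = 81
9^4 = (9^2)^2 = 81^2 = 6561
9^5 = 9 * 9^4 = 9 * 6561 = 59049
9^10 = (9^5)^2 = 59049^2 = 3486784401
9^11 = 9 * 9^10 = 9 * 3486784401 = 31381059609
9^22 = (9^11)^2 = 31381059609^2 = 984770902183611232881
9^23 = 9 * 9^22 = 9 * 984770902183611232881 = 8862938119652501095929

Result: 8862938119652501095929
Multiplications needed: 7 (7 lines after 9^1)

9^23 = 8862938119652501095929. Using exponentiation by squaring, this requires 7 multiplications. The key idea: if the exponent is even, square the half-power; if odd, multiply by the base once.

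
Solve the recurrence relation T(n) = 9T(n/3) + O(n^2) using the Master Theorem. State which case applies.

Master Theorem for T(n) = 9T(n/3) + O(n^2):

a = 9, b = 3, c = 2
log_b(a) = log_3(9) = 2.0000

Case 2: c = 2 = log_3(9) = 2.0000
T(n) = O(n^2 log n) = O(n^2 log n)

For T(n) = 9T(n/3) + O(n^2): log_3(9) = 2.0000. This is Case 2 of the Master Theorem (c = log_b(a), equal work at all levels), giving O(n^2 log n).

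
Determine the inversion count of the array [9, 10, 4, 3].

Finding inversions in [9, 10, 4, 3]:

(0, 2): arr[0]=9 > arr[2]=4
(0, 3): arr[0]=9 > arr[3]=3
(1, 2): arr[1]=10 > arr[2]=4
(1, 3): arr[1]=10 > arr[3]=3
(2, 3): arr[2]=4 > arr[3]=3

Total inversions: 5

The array has 5 inversion(s): (0,2), (0,3), (1,2), (1,3), (2,3). Each pair (i,j) satisfies i < j and arr[i] > arr[j].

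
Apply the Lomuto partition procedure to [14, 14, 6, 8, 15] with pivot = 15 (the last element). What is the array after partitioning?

Lomuto partition with pivot = 15:

Initial array: [14, 14, 6, 8, 15]

arr[0]=14 <= 15: swap with position 0, array becomes [14, 14, 6, 8, 15]
arr[1]=14 <= 15: swap with position 1, array becomes [14, 14, 6, 8, 15]
arr[2]=6 <= 15: swap with position 2, array becomes [14, 14, 6, 8, 15]
arr[3]=8 <= 15: swap with position 3, array becomes [14, 14, 6, 8, 15]

Place pivot at position 4: [14, 14, 6, 8, 15]
Pivot position: 4

After partitioning with pivot 15, the array becomes [14, 14, 6, 8, 15]. The pivot is placed at index 4. All elements to the left of the pivot are <= 15, and all elements to the right are > 15.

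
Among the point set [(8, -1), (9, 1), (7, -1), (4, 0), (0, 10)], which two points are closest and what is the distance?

Computing all pairwise distances among 5 points:

d((8, -1), (9, 1)) = 2.2361
d((8, -1), (7, -1)) = 1.0 <-- minimum
d((8, -1), (4, 0)) = 4.1231
d((8, -1), (0, 10)) = 13.6015
d((9, 1), (7, -1)) = 2.8284
d((9, 1), (4, 0)) = 5.099
d((9, 1), (0, 10)) = 12.7279
d((7, -1), (4, 0)) = 3.1623
d((7, -1), (0, 10)) = 13.0384
d((4, 0), (0, 10)) = 10.7703

Closest pair: (8, -1) and (7, -1) with distance 1.0

The closest pair is (8, -1) and (7, -1) with Euclidean distance 1.0. For 5 points, brute-force pairwise comparison is shown above. For large n, the divide-and-conquer algorithm (sort by x, recurse on halves, check the dividing strip) achieves O(n log n).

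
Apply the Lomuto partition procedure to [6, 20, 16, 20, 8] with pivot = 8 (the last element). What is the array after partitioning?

Lomuto partition with pivot = 8:

Initial array: [6, 20, 16, 20, 8]

arr[0]=6 <= 8: swap with position 0, array becomes [6, 20, 16, 20, 8]
arr[1]=20 > 8: no swap
arr[2]=16 > 8: no swap
arr[3]=20 > 8: no swap

Place pivot at position 1: [6, 8, 16, 20, 20]
Pivot position: 1

After partitioning with pivot 8, the array becomes [6, 8, 16, 20, 20]. The pivot is placed at index 1. All elements to the left of the pivot are <= 8, and all elements to the right are > 8.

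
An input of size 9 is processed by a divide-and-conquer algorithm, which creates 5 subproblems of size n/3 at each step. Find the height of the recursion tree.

For divide and conquer with division factor 3:

Problem sizes at each level:
Level 0: 9
Level 1: 3
Level 2: 1

The root is level 0 and the size-1 base case is level 2 (the tree spans levels 0 through 2, i.e. 3 levels counting the root), so the depth is the number of divisions: log_3(9) = 2

The recursion tree depth is log_3(9) = 2. At each level, the problem size is divided by 3, so it takes 2 divisions to reduce to a base case of size 1. The algorithm makes 5 recursive calls at each level.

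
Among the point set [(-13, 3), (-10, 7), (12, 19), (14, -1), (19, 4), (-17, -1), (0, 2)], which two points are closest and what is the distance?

Computing all pairwise distances among 7 points:

d((-13, 3), (-10, 7)) = 5.0 <-- minimum
d((-13, 3), (12, 19)) = 29.6816
d((-13, 3), (14, -1)) = 27.2947
d((-13, 3), (19, 4)) = 32.0156
d((-13, 3), (-17, -1)) = 5.6569
d((-13, 3), (0, 2)) = 13.0384
d((-10, 7), (12, 19)) = 25.0599
d((-10, 7), (14, -1)) = 25.2982
d((-10, 7), (19, 4)) = 29.1548
d((-10, 7), (-17, -1)) = 10.6301
d((-10, 7), (0, 2)) = 11.1803
d((12, 19), (14, -1)) = 20.0998
d((12, 19), (19, 4)) = 16.5529
d((12, 19), (-17, -1)) = 35.2278
d((12, 19), (0, 2)) = 20.8087
d((14, -1), (19, 4)) = 7.0711
d((14, -1), (-17, -1)) = 31.0
d((14, -1), (0, 2)) = 14.3178
d((19, 4), (-17, -1)) = 36.3456
d((19, 4), (0, 2)) = 19.105
d((-17, -1), (0, 2)) = 17.2627

Closest pair: (-13, 3) and (-10, 7) with distance 5.0

The closest pair is (-13, 3) and (-10, 7) with Euclidean distance 5.0. For 7 points, brute-force pairwise comparison is shown above. For large n, the divide-and-conquer algorithm (sort by x, recurse on halves, check the dividing strip) achieves O(n log n).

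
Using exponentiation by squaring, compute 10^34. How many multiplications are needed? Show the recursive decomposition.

Computing 10^34 by squaring (build up from 10^1; each line after the first costs one multiplication):

10^1 = 10
10^2 = (10^1)^2 = 10^2 = 100
10^4 = (10^2)^2 = 100^2 = 10000
10^8 = (10^4)^2 = 10000^2 = 100000000
10^16 = (10^8)^2 = 100000000^2 = 10000000000000000
10^17 = 10 * 10^16 = 10 * 10000000000000000 = 100000000000000000
10^34 = (10^17)^2 = 100000000000000000^2 = 10000000000000000000000000000000000

Result: 10000000000000000000000000000000000
Multiplications needed: 6 (6 lines after 10^1)

10^34 = 10000000000000000000000000000000000. Using exponentiation by squaring, this requires 6 multiplications. The key idea: if the exponent is even, square the half-power; if odd, multiply by the base once.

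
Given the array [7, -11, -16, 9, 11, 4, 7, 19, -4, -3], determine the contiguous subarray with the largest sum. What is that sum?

Using Kadane's algorithm on [7, -11, -16, 9, 11, 4, 7, 19, -4, -3]:

Scanning through the array:
Position 1 (value -11): max_ending_here = -4, max_so_far = 7
Position 2 (value -16): max_ending_here = -16, max_so_far = 7
Position 3 (value 9): max_ending_here = 9, max_so_far = 9
Position 4 (value 11): max_ending_here = 20, max_so_far = 20
Position 5 (value 4): max_ending_here = 24, max_so_far = 24
Position 6 (value 7): max_ending_here = 31, max_so_far = 31
Position 7 (value 19): max_ending_here = 50, max_so_far = 50
Position 8 (value -4): max_ending_here = 46, max_so_far = 50
Position 9 (value -3): max_ending_here = 43, max_so_far = 50

Maximum subarray: [9, 11, 4, 7, 19]
Maximum sum: 50

The maximum subarray is [9, 11, 4, 7, 19] with sum 50. This subarray runs from index 3 to index 7.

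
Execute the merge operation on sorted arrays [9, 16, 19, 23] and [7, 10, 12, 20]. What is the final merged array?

Merging process:

Compare 9 vs 7: take 7 from right. Merged: [7]
Compare 9 vs 10: take 9 from left. Merged: [7, 9]
Compare 16 vs 10: take 10 from right. Merged: [7, 9, 10]
Compare 16 vs 12: take 12 from right. Merged: [7, 9, 10, 12]
Compare 16 vs 20: take 16 from left. Merged: [7, 9, 10, 12, 16]
Compare 19 vs 20: take 19 from left. Merged: [7, 9, 10, 12, 16, 19]
Compare 23 vs 20: take 20 from right. Merged: [7, 9, 10, 12, 16, 19, 20]
Append remaining from left: [23]. Merged: [7, 9, 10, 12, 16, 19, 20, 23]

Final merged array: [7, 9, 10, 12, 16, 19, 20, 23]
Total comparisons: 7

The merged array is [7, 9, 10, 12, 16, 19, 20, 23], requiring 7 comparisons. The merge step runs in O(n) time where n is the total number of elements.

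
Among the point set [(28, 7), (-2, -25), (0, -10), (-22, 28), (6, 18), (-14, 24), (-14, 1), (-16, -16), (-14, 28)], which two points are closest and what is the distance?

Computing all pairwise distances among 9 points:

d((28, 7), (-2, -25)) = 43.8634
d((28, 7), (0, -10)) = 32.7567
d((28, 7), (-22, 28)) = 54.231
d((28, 7), (6, 18)) = 24.5967
d((28, 7), (-14, 24)) = 45.31
d((28, 7), (-14, 1)) = 42.4264
d((28, 7), (-16, -16)) = 49.6488
d((28, 7), (-14, 28)) = 46.9574
d((-2, -25), (0, -10)) = 15.1327
d((-2, -25), (-22, 28)) = 56.648
d((-2, -25), (6, 18)) = 43.7379
d((-2, -25), (-14, 24)) = 50.448
d((-2, -25), (-14, 1)) = 28.6356
d((-2, -25), (-16, -16)) = 16.6433
d((-2, -25), (-14, 28)) = 54.3415
d((0, -10), (-22, 28)) = 43.909
d((0, -10), (6, 18)) = 28.6356
d((0, -10), (-14, 24)) = 36.7696
d((0, -10), (-14, 1)) = 17.8045
d((0, -10), (-16, -16)) = 17.088
d((0, -10), (-14, 28)) = 40.4969
d((-22, 28), (6, 18)) = 29.7321
d((-22, 28), (-14, 24)) = 8.9443
d((-22, 28), (-14, 1)) = 28.1603
d((-22, 28), (-16, -16)) = 44.4072
d((-22, 28), (-14, 28)) = 8.0
d((6, 18), (-14, 24)) = 20.8806
d((6, 18), (-14, 1)) = 26.2488
d((6, 18), (-16, -16)) = 40.4969
d((6, 18), (-14, 28)) = 22.3607
d((-14, 24), (-14, 1)) = 23.0
d((-14, 24), (-16, -16)) = 40.05
d((-14, 24), (-14, 28)) = 4.0 <-- minimum
d((-14, 1), (-16, -16)) = 17.1172
d((-14, 1), (-14, 28)) = 27.0
d((-16, -16), (-14, 28)) = 44.0454

Closest pair: (-14, 24) and (-14, 28) with distance 4.0

The closest pair is (-14, 24) and (-14, 28) with Euclidean distance 4.0. For 9 points, brute-force pairwise comparison is shown above. For large n, the divide-and-conquer algorithm (sort by x, recurse on halves, check the dividing strip) achieves O(n log n).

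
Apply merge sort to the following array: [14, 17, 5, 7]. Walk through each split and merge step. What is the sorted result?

Merge sort trace:

Split: [14, 17, 5, 7] -> [14, 17] and [5, 7]
  Split: [14, 17] -> [14] and [17]
  Merge: [14] + [17] -> [14, 17]
  Split: [5, 7] -> [5] and [7]
  Merge: [5] + [7] -> [5, 7]
Merge: [14, 17] + [5, 7] -> [5, 7, 14, 17]

Final sorted array: [5, 7, 14, 17]

The merge sort proceeds by recursively splitting the array and merging sorted halves.
After all merges, the sorted array is [5, 7, 14, 17].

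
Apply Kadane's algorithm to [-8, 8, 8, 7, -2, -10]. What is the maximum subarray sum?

Using Kadane's algorithm on [-8, 8, 8, 7, -2, -10]:

Scanning through the array:
Position 1 (value 8): max_ending_here = 8, max_so_far = 8
Position 2 (value 8): max_ending_here = 16, max_so_far = 16
Position 3 (value 7): max_ending_here = 23, max_so_far = 23
Position 4 (value -2): max_ending_here = 21, max_so_far = 23
Position 5 (value -10): max_ending_here = 11, max_so_far = 23

Maximum subarray: [8, 8, 7]
Maximum sum: 23

The maximum subarray is [8, 8, 7] with sum 23. This subarray runs from index 1 to index 3.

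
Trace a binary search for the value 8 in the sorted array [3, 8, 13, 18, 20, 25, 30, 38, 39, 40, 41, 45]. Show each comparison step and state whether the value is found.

Binary search for 8 in [3, 8, 13, 18, 20, 25, 30, 38, 39, 40, 41, 45]:

lo=0, hi=11, mid=5, arr[mid]=25 -> 25 > 8, search left half
lo=0, hi=4, mid=2, arr[mid]=13 -> 13 > 8, search left half
lo=0, hi=1, mid=0, arr[mid]=3 -> 3 < 8, search right half
lo=1, hi=1, mid=1, arr[mid]=8 -> Found target at index 1!

Binary search finds 8 at index 1 after 4 comparisons. The search repeatedly halves the search space by comparing with the middle element.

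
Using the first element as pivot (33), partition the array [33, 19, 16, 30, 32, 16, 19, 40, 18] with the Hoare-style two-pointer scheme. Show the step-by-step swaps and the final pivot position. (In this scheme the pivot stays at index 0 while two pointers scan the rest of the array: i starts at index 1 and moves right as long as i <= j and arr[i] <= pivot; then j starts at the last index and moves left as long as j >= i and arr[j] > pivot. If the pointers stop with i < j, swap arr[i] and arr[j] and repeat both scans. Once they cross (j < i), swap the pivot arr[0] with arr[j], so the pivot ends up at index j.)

Hoare-style two-pointer partition with pivot = 33:

Initial array: [33, 19, 16, 30, 32, 16, 19, 40, 18]

Pointers start at i = 1, j = 8.
i stops at index 7 (arr[7]=40 > 33), j stops at index 8 (arr[8]=18 <= 33): swap arr[7] and arr[8], array becomes [33, 19, 16, 30, 32, 16, 19, 18, 40]
i ends at 8, j ends at 7: the pointers have crossed (j < i), so scanning stops.

Swap pivot arr[0] with arr[7] to place pivot at position 7: [18, 19, 16, 30, 32, 16, 19, 33, 40]
Pivot position: 7

After partitioning with pivot 33, the array becomes [18, 19, 16, 30, 32, 16, 19, 33, 40]. The pivot is placed at index 7. All elements to the left of the pivot are <= 33, and all elements to the right are > 33.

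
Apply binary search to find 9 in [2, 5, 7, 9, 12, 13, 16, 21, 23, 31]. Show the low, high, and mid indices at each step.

Binary search for 9 in [2, 5, 7, 9, 12, 13, 16, 21, 23, 31]:

lo=0, hi=9, mid=4, arr[mid]=12 -> 12 > 9, search left half
lo=0, hi=3, mid=1, arr[mid]=5 -> 5 < 9, search right half
lo=2, hi=3, mid=2, arr[mid]=7 -> 7 < 9, search right half
lo=3, hi=3, mid=3, arr[mid]=9 -> Found target at index 3!

Binary search finds 9 at index 3 after 4 comparisons. The search repeatedly halves the search space by comparing with the middle element.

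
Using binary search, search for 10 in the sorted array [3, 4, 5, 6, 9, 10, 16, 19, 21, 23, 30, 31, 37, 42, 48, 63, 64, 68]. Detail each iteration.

Binary search for 10 in [3, 4, 5, 6, 9, 10, 16, 19, 21, 23, 30, 31, 37, 42, 48, 63, 64, 68]:

lo=0, hi=17, mid=8, arr[mid]=21 -> 21 > 10, search left half
lo=0, hi=7, mid=3, arr[mid]=6 -> 6 < 10, search right half
lo=4, hi=7, mid=5, arr[mid]=10 -> Found target at index 5!

Binary search finds 10 at index 5 after 3 comparisons. The search repeatedly halves the search space by comparing with the middle element.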